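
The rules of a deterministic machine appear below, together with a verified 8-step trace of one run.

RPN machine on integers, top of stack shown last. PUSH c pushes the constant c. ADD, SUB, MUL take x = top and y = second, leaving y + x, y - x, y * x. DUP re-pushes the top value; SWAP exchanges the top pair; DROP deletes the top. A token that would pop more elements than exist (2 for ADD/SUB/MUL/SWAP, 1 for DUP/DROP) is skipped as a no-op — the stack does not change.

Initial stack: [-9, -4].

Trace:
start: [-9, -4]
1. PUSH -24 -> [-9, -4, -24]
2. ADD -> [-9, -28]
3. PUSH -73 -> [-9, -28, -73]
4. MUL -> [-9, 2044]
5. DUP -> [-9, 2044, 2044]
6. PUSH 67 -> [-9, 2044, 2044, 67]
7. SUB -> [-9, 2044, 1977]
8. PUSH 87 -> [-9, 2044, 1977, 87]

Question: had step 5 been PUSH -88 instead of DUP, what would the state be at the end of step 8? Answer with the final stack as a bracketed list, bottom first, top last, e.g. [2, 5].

[-9, 2044, -155, 87]

(re-executing from step 5 with the substitution; state before step 5: [-9, 2044])
5. PUSH -88 -> [-9, 2044, -88]
6. PUSH 67 -> [-9, 2044, -88, 67]
7. SUB -> [-9, 2044, -155]
8. PUSH 87 -> [-9, 2044, -155, 87]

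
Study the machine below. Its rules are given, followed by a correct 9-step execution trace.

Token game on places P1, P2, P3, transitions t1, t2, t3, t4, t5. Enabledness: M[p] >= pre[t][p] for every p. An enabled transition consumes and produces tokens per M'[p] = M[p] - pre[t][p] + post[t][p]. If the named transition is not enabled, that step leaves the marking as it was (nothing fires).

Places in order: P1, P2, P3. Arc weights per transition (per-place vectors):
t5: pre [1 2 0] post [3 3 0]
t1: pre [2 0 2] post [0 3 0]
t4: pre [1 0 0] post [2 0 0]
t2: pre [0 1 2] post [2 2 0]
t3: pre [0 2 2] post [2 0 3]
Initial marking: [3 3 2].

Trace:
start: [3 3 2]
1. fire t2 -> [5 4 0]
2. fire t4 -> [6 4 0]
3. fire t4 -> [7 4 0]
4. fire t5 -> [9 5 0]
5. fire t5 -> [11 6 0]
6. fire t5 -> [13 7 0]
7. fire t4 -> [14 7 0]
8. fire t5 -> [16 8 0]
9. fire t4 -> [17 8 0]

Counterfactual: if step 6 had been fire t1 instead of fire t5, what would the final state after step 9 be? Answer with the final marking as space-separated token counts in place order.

(re-executing from step 6 with the substitution; state before step 6: [11 6 0])
6. fire t1 -> [11 6 0]
7. fire t4 -> [12 6 0]
8. fire t5 -> [14 7 0]
9. fire t4 -> [15 7 0]

15 7 0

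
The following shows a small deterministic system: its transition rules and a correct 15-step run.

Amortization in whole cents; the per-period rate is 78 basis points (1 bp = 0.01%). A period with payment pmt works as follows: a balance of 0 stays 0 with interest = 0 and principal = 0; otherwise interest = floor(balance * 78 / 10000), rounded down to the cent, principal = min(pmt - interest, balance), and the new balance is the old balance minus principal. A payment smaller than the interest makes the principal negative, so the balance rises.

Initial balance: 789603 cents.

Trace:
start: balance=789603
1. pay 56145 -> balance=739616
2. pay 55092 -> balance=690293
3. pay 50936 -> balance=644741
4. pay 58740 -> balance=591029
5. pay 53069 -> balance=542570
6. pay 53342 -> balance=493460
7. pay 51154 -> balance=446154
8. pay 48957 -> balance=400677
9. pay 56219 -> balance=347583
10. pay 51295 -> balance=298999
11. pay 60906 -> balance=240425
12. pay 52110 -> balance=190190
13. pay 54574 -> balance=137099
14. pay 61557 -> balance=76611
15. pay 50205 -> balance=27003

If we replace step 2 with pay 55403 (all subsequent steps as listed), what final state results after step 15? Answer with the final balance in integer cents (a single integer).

(re-executing from step 2 with the substitution; state before step 2: balance=739616)
2. pay 55403 -> balance=689982
3. pay 50936 -> balance=644427
4. pay 58740 -> balance=590713
5. pay 53069 -> balance=542251
6. pay 53342 -> balance=493138
7. pay 51154 -> balance=445830
8. pay 48957 -> balance=400350
9. pay 56219 -> balance=347253
10. pay 51295 -> balance=298666
11. pay 60906 -> balance=240089
12. pay 52110 -> balance=189851
13. pay 54574 -> balance=136757
14. pay 61557 -> balance=76266
15. pay 50205 -> balance=26655

26655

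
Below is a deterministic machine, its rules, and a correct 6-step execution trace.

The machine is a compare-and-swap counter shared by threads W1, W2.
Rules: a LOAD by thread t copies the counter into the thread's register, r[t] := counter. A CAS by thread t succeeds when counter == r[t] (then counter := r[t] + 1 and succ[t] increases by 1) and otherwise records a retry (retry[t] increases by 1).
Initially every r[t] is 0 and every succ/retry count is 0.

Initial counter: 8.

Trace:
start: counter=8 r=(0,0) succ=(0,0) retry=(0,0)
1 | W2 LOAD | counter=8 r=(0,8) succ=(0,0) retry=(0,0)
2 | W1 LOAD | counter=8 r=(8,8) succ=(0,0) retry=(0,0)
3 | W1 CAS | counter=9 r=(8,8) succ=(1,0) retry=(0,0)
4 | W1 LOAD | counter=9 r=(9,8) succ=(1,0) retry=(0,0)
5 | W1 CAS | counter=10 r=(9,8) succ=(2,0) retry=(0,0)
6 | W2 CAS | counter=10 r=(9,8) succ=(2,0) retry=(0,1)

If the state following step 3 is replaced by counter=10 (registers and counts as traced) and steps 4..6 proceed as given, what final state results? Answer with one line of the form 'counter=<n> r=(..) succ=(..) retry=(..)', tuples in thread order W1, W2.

state after step 3 := counter=10 r=(8,8) succ=(1,0) retry=(0,0)
4 | W1 LOAD | counter=10 r=(10,8) succ=(1,0) retry=(0,0)
5 | W1 CAS | counter=11 r=(10,8) succ=(2,0) retry=(0,0)
6 | W2 CAS | counter=11 r=(10,8) succ=(2,0) retry=(0,1)

counter=11 r=(10,8) succ=(2,0) retry=(0,1)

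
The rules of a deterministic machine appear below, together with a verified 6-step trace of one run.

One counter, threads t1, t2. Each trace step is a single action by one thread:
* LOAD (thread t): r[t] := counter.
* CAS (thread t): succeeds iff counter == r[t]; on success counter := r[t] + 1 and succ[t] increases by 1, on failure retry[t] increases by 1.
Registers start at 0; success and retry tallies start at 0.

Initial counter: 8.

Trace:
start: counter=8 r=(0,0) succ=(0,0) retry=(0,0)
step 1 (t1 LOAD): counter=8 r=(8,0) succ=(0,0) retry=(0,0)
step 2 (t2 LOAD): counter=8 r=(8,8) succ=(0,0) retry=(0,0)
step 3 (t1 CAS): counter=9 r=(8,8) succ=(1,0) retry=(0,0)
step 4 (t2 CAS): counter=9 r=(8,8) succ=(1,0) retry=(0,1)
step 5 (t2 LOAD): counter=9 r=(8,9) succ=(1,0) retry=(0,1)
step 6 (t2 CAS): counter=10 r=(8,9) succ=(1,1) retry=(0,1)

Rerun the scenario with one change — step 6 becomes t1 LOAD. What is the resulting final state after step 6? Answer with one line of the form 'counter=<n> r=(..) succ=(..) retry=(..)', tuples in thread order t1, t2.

counter=9 r=(9,9) succ=(1,0) retry=(0,1)

(re-executing from step 6 with the substitution; state before step 6: counter=9 r=(8,9) succ=(1,0) retry=(0,1))
step 6 (t1 LOAD): counter=9 r=(9,9) succ=(1,0) retry=(0,1)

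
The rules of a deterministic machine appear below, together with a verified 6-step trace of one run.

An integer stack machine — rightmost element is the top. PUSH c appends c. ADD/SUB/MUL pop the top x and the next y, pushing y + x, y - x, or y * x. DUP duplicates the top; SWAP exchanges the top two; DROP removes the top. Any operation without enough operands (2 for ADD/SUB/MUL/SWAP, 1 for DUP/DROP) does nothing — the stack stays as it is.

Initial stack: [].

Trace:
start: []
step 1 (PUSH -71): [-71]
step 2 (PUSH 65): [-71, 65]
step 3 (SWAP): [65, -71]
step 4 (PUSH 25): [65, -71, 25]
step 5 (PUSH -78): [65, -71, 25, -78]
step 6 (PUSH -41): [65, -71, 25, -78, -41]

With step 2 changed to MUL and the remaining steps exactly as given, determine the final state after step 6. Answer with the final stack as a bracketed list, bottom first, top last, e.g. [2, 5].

(re-executing from step 2 with the substitution; state before step 2: [-71])
step 2 (MUL): [-71]
step 3 (SWAP): [-71]
step 4 (PUSH 25): [-71, 25]
step 5 (PUSH -78): [-71, 25, -78]
step 6 (PUSH -41): [-71, 25, -78, -41]

[-71, 25, -78, -41]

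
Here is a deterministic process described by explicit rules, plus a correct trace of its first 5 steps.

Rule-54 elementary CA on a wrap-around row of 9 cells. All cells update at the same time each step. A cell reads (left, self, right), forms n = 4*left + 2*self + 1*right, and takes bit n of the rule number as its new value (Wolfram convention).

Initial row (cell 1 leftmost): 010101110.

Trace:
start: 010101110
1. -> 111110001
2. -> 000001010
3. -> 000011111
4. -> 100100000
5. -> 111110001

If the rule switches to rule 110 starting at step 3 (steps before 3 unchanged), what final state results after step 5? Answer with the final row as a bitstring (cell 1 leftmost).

001110110

(re-executing steps 3..5 under rule 110; state before step 3: 000001010)
3. -> 000011110
4. -> 000110010
5. -> 001110110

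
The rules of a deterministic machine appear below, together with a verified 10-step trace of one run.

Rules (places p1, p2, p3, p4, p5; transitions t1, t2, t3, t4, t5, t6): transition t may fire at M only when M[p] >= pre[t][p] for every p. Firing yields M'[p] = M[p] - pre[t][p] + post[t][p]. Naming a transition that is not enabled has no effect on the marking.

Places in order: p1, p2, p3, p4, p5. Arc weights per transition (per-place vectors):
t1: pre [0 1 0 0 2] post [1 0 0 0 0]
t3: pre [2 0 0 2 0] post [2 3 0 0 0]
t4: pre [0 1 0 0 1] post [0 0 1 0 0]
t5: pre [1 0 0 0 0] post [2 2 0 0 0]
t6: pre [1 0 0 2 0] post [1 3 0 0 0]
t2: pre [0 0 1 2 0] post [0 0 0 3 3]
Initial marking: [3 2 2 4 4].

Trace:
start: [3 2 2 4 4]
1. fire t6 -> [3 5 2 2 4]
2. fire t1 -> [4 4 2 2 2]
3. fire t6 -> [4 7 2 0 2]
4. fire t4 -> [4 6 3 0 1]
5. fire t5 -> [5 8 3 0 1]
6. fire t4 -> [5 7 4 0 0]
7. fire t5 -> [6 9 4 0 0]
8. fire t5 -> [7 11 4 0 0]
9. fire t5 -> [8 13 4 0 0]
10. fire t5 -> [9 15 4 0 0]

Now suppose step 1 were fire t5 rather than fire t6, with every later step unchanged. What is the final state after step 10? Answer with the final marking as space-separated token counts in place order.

10 14 4 2 0

(re-executing from step 1 with the substitution; state before step 1: [3 2 2 4 4])
1. fire t5 -> [4 4 2 4 4]
2. fire t1 -> [5 3 2 4 2]
3. fire t6 -> [5 6 2 2 2]
4. fire t4 -> [5 5 3 2 1]
5. fire t5 -> [6 7 3 2 1]
6. fire t4 -> [6 6 4 2 0]
7. fire t5 -> [7 8 4 2 0]
8. fire t5 -> [8 10 4 2 0]
9. fire t5 -> [9 12 4 2 0]
10. fire t5 -> [10 14 4 2 0]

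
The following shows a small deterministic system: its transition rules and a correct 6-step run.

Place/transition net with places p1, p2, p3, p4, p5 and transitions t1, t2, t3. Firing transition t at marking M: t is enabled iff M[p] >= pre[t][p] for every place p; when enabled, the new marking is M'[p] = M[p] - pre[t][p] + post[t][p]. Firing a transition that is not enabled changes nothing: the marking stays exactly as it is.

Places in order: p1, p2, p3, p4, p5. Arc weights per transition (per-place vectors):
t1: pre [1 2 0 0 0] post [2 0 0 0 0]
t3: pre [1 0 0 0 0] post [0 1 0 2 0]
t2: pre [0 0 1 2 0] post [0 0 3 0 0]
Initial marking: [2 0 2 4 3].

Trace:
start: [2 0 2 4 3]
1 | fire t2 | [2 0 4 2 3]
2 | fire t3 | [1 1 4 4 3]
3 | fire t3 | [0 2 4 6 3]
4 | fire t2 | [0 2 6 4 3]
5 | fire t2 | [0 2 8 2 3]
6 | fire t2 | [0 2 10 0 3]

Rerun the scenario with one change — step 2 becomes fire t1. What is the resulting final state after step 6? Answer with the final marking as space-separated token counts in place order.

(re-executing from step 2 with the substitution; state before step 2: [2 0 4 2 3])
2 | fire t1 | [2 0 4 2 3]
3 | fire t3 | [1 1 4 4 3]
4 | fire t2 | [1 1 6 2 3]
5 | fire t2 | [1 1 8 0 3]
6 | fire t2 | [1 1 8 0 3]

1 1 8 0 3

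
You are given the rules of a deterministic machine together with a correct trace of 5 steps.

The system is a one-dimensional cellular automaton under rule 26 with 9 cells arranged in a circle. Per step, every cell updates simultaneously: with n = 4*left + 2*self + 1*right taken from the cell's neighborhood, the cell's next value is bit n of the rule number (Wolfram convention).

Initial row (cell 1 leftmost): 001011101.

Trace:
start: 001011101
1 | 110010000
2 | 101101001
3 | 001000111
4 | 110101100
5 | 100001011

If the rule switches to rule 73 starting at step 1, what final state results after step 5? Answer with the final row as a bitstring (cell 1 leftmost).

111000001

(re-executing steps 1..5 under rule 73; state before step 1: 001011101)
1 | 000010100
2 | 111000001
3 | 001011101
4 | 000010100
5 | 111000001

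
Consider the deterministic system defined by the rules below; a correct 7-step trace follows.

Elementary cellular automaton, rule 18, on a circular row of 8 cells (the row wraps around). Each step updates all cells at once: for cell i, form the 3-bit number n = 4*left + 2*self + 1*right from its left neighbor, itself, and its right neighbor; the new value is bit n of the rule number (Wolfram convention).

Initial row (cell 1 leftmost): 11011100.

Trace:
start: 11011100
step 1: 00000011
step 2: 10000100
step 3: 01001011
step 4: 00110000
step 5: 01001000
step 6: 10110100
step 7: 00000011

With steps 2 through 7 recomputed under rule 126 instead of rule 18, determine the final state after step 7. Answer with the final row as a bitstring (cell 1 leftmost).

(re-executing steps 2..7 under rule 126; state before step 2: 00000011)
step 2: 10000111
step 3: 11001100
step 4: 11111111
step 5: 00000000
step 6: 00000000
step 7: 00000000

00000000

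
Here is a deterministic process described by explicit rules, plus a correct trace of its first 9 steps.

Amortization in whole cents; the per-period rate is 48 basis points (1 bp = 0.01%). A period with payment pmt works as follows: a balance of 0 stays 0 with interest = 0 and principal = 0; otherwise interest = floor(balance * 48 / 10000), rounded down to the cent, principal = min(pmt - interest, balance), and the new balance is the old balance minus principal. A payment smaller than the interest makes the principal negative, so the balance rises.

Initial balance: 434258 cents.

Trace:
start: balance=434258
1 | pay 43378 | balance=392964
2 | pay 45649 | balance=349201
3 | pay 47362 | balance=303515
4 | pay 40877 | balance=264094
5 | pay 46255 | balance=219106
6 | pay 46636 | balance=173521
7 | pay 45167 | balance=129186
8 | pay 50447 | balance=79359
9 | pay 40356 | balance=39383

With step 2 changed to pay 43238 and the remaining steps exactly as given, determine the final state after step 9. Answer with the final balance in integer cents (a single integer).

41876

(re-executing from step 2 with the substitution; state before step 2: balance=392964)
2 | pay 43238 | balance=351612
3 | pay 47362 | balance=305937
4 | pay 40877 | balance=266528
5 | pay 46255 | balance=221552
6 | pay 46636 | balance=175979
7 | pay 45167 | balance=131656
8 | pay 50447 | balance=81840
9 | pay 40356 | balance=41876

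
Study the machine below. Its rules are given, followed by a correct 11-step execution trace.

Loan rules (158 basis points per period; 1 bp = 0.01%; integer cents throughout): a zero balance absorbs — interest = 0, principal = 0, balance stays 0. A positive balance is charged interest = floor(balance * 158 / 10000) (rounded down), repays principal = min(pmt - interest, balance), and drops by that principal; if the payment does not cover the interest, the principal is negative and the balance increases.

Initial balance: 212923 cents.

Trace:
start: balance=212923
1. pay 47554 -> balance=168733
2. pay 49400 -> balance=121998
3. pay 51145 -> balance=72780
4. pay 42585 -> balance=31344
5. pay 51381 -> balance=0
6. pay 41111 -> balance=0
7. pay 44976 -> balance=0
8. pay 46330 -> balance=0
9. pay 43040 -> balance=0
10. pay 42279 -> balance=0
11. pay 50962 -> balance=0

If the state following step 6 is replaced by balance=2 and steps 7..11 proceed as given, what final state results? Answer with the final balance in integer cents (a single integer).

0

state after step 6 := balance=2
7. pay 44976 -> balance=0
8. pay 46330 -> balance=0
9. pay 43040 -> balance=0
10. pay 42279 -> balance=0
11. pay 50962 -> balance=0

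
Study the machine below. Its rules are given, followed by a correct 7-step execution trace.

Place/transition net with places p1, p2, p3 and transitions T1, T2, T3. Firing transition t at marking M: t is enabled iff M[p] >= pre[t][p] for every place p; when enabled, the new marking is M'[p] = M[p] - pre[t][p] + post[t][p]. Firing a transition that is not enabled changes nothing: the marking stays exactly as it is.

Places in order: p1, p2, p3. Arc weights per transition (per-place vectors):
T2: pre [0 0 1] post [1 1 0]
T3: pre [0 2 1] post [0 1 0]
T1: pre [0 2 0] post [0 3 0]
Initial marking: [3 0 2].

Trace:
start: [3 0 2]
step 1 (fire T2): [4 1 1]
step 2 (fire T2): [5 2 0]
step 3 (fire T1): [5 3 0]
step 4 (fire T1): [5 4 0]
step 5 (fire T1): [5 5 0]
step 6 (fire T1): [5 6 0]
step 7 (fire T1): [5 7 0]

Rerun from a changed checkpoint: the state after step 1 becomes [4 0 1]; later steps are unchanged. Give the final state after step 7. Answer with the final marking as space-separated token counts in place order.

state after step 1 := [4 0 1]
step 2 (fire T2): [5 1 0]
step 3 (fire T1): [5 1 0]
step 4 (fire T1): [5 1 0]
step 5 (fire T1): [5 1 0]
step 6 (fire T1): [5 1 0]
step 7 (fire T1): [5 1 0]

5 1 0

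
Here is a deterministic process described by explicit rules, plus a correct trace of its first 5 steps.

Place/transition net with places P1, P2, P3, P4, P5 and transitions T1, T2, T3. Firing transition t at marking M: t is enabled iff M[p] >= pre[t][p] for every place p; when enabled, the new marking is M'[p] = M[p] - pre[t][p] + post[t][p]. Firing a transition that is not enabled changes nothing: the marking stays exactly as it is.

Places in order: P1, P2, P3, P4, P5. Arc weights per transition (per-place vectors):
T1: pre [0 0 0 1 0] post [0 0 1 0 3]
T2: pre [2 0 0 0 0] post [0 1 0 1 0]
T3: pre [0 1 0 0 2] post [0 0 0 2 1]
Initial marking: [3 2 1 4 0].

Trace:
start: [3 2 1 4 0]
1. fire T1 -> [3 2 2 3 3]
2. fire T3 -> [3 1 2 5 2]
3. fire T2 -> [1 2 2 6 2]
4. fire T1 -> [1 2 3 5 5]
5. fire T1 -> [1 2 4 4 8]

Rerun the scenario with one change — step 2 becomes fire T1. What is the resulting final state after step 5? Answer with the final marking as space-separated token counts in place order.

1 3 5 1 12

(re-executing from step 2 with the substitution; state before step 2: [3 2 2 3 3])
2. fire T1 -> [3 2 3 2 6]
3. fire T2 -> [1 3 3 3 6]
4. fire T1 -> [1 3 4 2 9]
5. fire T1 -> [1 3 5 1 12]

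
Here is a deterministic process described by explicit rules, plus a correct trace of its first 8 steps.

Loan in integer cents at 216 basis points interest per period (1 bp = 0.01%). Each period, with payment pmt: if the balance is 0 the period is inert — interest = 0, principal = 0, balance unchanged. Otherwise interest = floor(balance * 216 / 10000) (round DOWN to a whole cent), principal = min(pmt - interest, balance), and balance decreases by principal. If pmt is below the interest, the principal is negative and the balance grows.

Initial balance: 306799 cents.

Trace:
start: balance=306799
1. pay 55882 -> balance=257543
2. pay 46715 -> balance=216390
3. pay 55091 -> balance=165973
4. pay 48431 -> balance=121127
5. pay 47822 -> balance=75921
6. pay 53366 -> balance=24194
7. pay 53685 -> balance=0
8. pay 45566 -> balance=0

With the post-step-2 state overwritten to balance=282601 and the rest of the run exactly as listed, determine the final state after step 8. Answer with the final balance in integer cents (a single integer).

107

state after step 2 := balance=282601
3. pay 55091 -> balance=233614
4. pay 48431 -> balance=190229
5. pay 47822 -> balance=146515
6. pay 53366 -> balance=96313
7. pay 53685 -> balance=44708
8. pay 45566 -> balance=107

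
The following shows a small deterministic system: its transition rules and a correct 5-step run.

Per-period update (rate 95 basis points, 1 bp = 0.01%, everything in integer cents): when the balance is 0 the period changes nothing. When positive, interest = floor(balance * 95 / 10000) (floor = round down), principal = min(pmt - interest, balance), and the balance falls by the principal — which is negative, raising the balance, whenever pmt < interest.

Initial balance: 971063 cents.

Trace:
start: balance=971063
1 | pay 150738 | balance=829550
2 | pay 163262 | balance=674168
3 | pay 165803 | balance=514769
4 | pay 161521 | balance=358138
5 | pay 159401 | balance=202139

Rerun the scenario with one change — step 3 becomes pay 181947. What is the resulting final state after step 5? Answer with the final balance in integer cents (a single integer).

185686

(re-executing from step 3 with the substitution; state before step 3: balance=674168)
3 | pay 181947 | balance=498625
4 | pay 161521 | balance=341840
5 | pay 159401 | balance=185686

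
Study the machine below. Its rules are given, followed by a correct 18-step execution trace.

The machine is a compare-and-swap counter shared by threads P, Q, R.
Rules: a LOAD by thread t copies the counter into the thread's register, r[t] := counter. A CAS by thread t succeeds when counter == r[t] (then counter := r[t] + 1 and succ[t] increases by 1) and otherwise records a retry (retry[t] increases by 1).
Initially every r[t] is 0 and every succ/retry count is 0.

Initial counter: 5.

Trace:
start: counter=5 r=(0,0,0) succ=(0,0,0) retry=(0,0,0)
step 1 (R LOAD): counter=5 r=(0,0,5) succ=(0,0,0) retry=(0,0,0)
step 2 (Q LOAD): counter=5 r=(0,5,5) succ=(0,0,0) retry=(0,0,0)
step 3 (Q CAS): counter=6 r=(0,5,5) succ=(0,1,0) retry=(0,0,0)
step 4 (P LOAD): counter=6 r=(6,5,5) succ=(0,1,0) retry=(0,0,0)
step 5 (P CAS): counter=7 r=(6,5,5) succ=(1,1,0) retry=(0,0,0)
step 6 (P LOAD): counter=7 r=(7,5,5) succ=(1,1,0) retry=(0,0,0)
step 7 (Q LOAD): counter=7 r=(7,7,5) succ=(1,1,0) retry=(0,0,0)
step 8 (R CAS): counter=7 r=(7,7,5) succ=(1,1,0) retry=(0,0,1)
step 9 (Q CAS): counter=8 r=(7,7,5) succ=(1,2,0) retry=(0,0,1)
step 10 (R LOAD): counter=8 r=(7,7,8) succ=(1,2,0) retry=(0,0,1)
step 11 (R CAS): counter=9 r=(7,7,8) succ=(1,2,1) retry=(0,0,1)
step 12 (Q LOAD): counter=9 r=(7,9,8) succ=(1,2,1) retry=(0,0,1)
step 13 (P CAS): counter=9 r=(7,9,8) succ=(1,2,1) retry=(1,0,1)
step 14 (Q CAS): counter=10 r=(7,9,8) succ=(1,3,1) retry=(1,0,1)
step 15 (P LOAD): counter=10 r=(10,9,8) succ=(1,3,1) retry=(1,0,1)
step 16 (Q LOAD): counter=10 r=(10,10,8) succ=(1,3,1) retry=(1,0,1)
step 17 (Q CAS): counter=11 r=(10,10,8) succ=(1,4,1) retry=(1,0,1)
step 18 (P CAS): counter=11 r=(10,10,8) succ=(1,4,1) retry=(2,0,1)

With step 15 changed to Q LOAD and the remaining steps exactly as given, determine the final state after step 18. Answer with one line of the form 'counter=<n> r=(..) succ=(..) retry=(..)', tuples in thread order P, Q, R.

(re-executing from step 15 with the substitution; state before step 15: counter=10 r=(7,9,8) succ=(1,3,1) retry=(1,0,1))
step 15 (Q LOAD): counter=10 r=(7,10,8) succ=(1,3,1) retry=(1,0,1)
step 16 (Q LOAD): counter=10 r=(7,10,8) succ=(1,3,1) retry=(1,0,1)
step 17 (Q CAS): counter=11 r=(7,10,8) succ=(1,4,1) retry=(1,0,1)
step 18 (P CAS): counter=11 r=(7,10,8) succ=(1,4,1) retry=(2,0,1)

counter=11 r=(7,10,8) succ=(1,4,1) retry=(2,0,1)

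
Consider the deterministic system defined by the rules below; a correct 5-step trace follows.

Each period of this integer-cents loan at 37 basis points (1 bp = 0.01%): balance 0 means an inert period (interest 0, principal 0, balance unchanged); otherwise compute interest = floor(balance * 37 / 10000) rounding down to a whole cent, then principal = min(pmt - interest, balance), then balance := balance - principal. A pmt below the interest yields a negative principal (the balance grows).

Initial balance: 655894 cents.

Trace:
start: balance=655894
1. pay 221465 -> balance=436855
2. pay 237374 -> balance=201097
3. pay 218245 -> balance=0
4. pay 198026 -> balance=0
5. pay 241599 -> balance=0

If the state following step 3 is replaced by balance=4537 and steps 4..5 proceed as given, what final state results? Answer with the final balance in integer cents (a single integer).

state after step 3 := balance=4537
4. pay 198026 -> balance=0
5. pay 241599 -> balance=0

0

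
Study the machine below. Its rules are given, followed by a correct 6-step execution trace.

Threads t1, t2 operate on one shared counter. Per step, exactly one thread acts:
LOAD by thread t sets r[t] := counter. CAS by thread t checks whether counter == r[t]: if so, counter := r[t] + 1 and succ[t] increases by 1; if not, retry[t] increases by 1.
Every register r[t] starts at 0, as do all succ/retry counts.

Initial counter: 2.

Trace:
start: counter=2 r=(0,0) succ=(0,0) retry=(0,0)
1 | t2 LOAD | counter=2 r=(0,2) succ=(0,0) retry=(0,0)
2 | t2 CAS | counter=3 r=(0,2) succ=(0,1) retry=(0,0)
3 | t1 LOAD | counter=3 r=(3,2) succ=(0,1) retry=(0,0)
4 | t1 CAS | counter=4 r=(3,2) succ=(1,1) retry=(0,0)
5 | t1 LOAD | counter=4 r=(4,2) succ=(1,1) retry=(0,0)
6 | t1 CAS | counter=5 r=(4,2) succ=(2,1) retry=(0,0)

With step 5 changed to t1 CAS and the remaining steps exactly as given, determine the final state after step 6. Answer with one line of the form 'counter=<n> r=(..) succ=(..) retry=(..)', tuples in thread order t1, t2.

counter=4 r=(3,2) succ=(1,1) retry=(2,0)

(re-executing from step 5 with the substitution; state before step 5: counter=4 r=(3,2) succ=(1,1) retry=(0,0))
5 | t1 CAS | counter=4 r=(3,2) succ=(1,1) retry=(1,0)
6 | t1 CAS | counter=4 r=(3,2) succ=(1,1) retry=(2,0)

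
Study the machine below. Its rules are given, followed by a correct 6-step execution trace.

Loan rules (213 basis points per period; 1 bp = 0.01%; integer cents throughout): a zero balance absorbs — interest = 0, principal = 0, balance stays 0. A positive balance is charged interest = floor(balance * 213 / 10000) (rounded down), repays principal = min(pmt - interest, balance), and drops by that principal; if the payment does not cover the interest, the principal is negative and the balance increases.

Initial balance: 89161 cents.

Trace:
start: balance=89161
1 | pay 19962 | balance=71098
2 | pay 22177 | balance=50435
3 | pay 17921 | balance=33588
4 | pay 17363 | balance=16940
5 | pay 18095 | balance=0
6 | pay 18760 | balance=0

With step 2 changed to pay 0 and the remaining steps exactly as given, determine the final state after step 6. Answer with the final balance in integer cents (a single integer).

(re-executing from step 2 with the substitution; state before step 2: balance=71098)
2 | pay 0 | balance=72612
3 | pay 17921 | balance=56237
4 | pay 17363 | balance=40071
5 | pay 18095 | balance=22829
6 | pay 18760 | balance=4555

4555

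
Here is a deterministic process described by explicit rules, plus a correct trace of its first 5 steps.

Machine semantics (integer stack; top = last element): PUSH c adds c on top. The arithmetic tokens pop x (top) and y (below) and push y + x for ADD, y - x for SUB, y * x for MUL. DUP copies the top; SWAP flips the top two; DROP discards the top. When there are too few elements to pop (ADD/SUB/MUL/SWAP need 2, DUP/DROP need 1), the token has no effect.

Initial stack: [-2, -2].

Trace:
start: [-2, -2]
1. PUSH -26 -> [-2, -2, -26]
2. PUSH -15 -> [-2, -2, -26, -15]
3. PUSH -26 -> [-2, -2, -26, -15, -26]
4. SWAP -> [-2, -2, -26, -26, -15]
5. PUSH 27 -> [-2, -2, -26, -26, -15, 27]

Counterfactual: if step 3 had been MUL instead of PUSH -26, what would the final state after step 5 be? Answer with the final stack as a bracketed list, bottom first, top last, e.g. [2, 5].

(re-executing from step 3 with the substitution; state before step 3: [-2, -2, -26, -15])
3. MUL -> [-2, -2, 390]
4. SWAP -> [-2, 390, -2]
5. PUSH 27 -> [-2, 390, -2, 27]

[-2, 390, -2, 27]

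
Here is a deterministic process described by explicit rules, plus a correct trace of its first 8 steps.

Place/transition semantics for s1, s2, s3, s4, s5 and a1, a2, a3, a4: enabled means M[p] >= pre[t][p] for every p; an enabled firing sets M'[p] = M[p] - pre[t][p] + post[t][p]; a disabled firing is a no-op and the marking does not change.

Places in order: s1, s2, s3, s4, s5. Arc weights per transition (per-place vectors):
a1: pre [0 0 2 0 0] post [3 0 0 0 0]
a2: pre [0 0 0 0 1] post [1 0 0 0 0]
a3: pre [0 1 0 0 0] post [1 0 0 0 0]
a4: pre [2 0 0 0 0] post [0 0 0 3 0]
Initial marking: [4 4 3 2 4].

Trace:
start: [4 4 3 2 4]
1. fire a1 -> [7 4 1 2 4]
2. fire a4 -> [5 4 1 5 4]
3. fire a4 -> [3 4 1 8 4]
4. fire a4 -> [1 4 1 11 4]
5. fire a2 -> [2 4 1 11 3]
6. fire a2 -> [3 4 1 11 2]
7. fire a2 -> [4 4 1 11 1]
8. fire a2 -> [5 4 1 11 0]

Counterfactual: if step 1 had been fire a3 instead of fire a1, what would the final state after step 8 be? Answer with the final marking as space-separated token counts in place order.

5 3 3 8 0

(re-executing from step 1 with the substitution; state before step 1: [4 4 3 2 4])
1. fire a3 -> [5 3 3 2 4]
2. fire a4 -> [3 3 3 5 4]
3. fire a4 -> [1 3 3 8 4]
4. fire a4 -> [1 3 3 8 4]
5. fire a2 -> [2 3 3 8 3]
6. fire a2 -> [3 3 3 8 2]
7. fire a2 -> [4 3 3 8 1]
8. fire a2 -> [5 3 3 8 0]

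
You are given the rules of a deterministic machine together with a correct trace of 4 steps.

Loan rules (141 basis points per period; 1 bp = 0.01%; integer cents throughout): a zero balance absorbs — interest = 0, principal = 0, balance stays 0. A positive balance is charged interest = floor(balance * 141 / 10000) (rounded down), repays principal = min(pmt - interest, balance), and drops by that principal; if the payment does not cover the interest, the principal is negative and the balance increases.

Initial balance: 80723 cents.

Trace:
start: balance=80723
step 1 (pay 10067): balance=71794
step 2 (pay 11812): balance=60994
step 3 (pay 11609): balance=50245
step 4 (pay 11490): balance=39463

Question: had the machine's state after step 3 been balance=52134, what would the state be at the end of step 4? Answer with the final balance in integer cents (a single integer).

state after step 3 := balance=52134
step 4 (pay 11490): balance=41379

41379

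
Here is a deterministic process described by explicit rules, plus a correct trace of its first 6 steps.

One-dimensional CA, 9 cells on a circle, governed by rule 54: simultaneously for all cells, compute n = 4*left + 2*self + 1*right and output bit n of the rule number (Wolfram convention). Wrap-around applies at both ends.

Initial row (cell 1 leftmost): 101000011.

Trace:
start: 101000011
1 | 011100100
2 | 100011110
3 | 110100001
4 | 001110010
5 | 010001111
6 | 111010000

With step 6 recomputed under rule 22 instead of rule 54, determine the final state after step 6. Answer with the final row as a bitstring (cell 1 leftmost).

011010000

(re-executing step 6 under rule 22; state before step 6: 010001111)
6 | 011010000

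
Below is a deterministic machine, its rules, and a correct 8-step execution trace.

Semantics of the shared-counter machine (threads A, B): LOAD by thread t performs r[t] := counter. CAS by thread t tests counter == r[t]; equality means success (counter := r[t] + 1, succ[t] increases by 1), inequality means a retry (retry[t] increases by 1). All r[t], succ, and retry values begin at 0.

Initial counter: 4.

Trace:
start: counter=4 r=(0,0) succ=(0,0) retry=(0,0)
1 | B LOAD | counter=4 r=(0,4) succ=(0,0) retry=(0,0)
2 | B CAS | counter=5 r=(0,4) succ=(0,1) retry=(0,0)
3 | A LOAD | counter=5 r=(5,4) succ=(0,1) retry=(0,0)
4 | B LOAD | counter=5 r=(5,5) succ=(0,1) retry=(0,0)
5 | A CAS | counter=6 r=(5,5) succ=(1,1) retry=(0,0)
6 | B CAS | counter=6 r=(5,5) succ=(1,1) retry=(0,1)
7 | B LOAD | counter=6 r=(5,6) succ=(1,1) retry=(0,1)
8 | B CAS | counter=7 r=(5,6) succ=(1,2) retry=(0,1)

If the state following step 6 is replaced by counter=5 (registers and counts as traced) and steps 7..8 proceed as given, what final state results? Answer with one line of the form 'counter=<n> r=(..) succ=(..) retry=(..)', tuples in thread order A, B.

state after step 6 := counter=5 r=(5,5) succ=(1,1) retry=(0,1)
7 | B LOAD | counter=5 r=(5,5) succ=(1,1) retry=(0,1)
8 | B CAS | counter=6 r=(5,5) succ=(1,2) retry=(0,1)

counter=6 r=(5,5) succ=(1,2) retry=(0,1)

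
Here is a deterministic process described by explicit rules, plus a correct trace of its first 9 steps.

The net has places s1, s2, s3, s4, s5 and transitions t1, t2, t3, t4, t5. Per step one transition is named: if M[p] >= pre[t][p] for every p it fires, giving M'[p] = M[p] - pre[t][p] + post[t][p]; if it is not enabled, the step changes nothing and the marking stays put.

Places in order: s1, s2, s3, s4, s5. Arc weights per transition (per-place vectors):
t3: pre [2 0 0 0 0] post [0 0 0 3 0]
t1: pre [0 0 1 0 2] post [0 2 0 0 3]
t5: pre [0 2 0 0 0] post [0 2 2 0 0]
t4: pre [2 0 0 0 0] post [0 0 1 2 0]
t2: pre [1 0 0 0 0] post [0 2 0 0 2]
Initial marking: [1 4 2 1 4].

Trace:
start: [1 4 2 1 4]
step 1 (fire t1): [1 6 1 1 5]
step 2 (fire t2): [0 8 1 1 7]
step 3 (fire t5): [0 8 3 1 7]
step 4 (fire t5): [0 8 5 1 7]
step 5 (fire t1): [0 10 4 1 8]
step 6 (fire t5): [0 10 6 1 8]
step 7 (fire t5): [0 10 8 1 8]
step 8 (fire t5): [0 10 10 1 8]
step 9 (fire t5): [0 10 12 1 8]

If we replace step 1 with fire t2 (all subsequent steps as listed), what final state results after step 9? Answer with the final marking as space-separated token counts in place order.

(re-executing from step 1 with the substitution; state before step 1: [1 4 2 1 4])
step 1 (fire t2): [0 6 2 1 6]
step 2 (fire t2): [0 6 2 1 6]
step 3 (fire t5): [0 6 4 1 6]
step 4 (fire t5): [0 6 6 1 6]
step 5 (fire t1): [0 8 5 1 7]
step 6 (fire t5): [0 8 7 1 7]
step 7 (fire t5): [0 8 9 1 7]
step 8 (fire t5): [0 8 11 1 7]
step 9 (fire t5): [0 8 13 1 7]

0 8 13 1 7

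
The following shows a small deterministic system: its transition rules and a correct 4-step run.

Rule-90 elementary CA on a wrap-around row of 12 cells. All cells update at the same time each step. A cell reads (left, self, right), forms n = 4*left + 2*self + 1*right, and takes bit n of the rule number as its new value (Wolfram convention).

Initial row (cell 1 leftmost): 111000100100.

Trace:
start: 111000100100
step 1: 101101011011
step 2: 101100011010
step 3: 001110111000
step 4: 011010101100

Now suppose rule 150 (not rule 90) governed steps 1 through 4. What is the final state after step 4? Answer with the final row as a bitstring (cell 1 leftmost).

(re-executing steps 1..4 under rule 150; state before step 1: 111000100100)
step 1: 010101111111
step 2: 010100111110
step 3: 110111011101
step 4: 100010001000

100010001000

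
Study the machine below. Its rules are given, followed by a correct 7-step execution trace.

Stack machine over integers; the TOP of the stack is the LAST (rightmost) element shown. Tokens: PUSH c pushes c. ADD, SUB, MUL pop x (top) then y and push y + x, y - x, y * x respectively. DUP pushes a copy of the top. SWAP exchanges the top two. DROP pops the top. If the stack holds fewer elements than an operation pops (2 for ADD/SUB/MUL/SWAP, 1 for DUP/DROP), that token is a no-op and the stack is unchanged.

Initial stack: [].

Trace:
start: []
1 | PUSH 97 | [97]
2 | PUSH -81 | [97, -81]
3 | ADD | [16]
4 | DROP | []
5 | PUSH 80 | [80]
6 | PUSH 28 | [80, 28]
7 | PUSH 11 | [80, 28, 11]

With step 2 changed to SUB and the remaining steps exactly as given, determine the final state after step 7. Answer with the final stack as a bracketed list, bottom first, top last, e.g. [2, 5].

(re-executing from step 2 with the substitution; state before step 2: [97])
2 | SUB | [97]
3 | ADD | [97]
4 | DROP | []
5 | PUSH 80 | [80]
6 | PUSH 28 | [80, 28]
7 | PUSH 11 | [80, 28, 11]

[80, 28, 11]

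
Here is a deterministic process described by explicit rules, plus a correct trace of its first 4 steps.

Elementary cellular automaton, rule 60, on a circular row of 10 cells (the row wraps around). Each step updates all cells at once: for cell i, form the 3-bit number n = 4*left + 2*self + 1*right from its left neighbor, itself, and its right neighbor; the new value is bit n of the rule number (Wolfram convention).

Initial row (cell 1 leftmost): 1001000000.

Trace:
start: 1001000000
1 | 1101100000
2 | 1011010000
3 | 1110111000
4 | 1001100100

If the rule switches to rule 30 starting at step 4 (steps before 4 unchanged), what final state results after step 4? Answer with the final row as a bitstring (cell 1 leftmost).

1000100101

(re-executing step 4 under rule 30; state before step 4: 1110111000)
4 | 1000100101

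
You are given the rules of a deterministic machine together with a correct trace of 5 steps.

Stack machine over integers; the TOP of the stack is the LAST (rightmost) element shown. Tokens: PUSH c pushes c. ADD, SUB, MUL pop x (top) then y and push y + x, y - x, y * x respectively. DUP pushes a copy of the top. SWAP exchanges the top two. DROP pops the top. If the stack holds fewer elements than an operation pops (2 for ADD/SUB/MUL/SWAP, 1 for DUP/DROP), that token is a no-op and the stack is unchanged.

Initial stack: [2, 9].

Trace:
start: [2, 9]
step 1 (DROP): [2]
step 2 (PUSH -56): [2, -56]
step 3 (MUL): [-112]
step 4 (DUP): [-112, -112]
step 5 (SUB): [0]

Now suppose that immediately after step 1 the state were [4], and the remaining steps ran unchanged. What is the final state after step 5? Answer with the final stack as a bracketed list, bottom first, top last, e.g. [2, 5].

[0]

state after step 1 := [4]
step 2 (PUSH -56): [4, -56]
step 3 (MUL): [-224]
step 4 (DUP): [-224, -224]
step 5 (SUB): [0]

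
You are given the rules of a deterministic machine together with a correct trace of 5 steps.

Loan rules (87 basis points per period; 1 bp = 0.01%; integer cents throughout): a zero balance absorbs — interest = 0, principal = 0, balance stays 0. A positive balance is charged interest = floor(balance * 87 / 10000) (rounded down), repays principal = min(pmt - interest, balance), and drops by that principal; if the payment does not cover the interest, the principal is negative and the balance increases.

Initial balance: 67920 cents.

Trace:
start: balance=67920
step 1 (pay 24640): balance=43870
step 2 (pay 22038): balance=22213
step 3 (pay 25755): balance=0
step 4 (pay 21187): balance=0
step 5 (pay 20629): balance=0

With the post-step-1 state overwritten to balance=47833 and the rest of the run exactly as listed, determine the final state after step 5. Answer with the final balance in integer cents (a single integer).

state after step 1 := balance=47833
step 2 (pay 22038): balance=26211
step 3 (pay 25755): balance=684
step 4 (pay 21187): balance=0
step 5 (pay 20629): balance=0

0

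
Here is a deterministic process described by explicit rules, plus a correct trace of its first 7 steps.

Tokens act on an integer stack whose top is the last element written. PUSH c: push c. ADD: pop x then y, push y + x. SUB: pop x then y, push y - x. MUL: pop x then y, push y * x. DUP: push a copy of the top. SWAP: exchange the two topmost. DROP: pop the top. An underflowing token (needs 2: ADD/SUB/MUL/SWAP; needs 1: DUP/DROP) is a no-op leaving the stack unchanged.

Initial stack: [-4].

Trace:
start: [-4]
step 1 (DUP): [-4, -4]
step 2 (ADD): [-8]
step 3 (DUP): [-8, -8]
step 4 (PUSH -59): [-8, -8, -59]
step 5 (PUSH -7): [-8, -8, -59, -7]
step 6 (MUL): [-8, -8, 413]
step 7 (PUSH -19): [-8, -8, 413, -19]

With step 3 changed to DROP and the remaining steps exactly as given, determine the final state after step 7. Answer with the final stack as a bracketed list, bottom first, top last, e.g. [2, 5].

(re-executing from step 3 with the substitution; state before step 3: [-8])
step 3 (DROP): []
step 4 (PUSH -59): [-59]
step 5 (PUSH -7): [-59, -7]
step 6 (MUL): [413]
step 7 (PUSH -19): [413, -19]

[413, -19]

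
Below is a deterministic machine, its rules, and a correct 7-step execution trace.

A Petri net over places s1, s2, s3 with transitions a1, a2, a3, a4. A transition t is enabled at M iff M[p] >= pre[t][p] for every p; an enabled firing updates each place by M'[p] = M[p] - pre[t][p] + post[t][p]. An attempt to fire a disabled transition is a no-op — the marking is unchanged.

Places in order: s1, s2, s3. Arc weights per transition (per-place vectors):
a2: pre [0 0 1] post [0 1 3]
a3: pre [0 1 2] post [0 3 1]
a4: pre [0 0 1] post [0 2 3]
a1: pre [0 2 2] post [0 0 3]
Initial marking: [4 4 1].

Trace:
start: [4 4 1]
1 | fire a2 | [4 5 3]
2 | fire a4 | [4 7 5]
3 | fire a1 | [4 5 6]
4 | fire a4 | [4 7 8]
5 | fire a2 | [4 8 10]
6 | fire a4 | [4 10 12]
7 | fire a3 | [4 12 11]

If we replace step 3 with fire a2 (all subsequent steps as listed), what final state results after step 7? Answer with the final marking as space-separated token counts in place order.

(re-executing from step 3 with the substitution; state before step 3: [4 7 5])
3 | fire a2 | [4 8 7]
4 | fire a4 | [4 10 9]
5 | fire a2 | [4 11 11]
6 | fire a4 | [4 13 13]
7 | fire a3 | [4 15 12]

4 15 12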